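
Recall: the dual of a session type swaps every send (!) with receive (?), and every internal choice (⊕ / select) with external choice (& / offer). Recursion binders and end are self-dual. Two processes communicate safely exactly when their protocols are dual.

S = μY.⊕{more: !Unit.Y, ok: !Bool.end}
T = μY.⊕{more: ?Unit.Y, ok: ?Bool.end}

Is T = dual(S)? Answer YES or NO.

μY ‖ μY  match (binder kept)
  ⊕{more,ok} ‖ ⊕{more,ok}  ✗ choice polarity not flipped — not dual

NO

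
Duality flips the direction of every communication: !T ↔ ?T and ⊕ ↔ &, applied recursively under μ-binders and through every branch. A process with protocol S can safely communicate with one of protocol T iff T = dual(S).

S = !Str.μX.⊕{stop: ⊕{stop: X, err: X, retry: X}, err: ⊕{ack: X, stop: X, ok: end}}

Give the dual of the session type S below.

?Str.μX.&{stop: &{stop: X, err: X, retry: X}, err: &{ack: X, stop: X, ok: end}}

!Str = ?Str
  μX = μX  (binder kept)
    ⊕{stop,err} = &{stop,err}  (select→offer)
      [stop]
        ⊕{stop,err,retry} = &{stop,err,retry}  (select→offer)
          [stop]
            X ↦ X
          [err]
            X ↦ X
          [retry]
            X ↦ X
      [err]
        ⊕{ack,stop,ok} = &{ack,stop,ok}  (select→offer)
          [ack]
            X ↦ X
          [stop]
            X ↦ X
          [ok]
            end ↦ end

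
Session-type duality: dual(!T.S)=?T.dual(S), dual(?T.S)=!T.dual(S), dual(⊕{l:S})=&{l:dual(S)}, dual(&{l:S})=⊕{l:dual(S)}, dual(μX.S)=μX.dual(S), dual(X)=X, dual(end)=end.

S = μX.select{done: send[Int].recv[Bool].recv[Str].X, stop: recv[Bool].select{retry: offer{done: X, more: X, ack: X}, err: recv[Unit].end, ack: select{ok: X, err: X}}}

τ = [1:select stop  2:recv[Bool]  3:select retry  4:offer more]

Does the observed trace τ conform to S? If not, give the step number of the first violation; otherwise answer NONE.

NONE

[1] select stop  ok  residual = recv[Bool].select{retry: offer{done: μX.…, more: μX.…, ack: μX.…}, err: recv[Unit].end, ack: select{ok: μX.…, err: μX.…}}
[2] recv[Bool]  ok  residual = select{retry: offer{done: μX.…, more: μX.…, ack: μX.…}, err: recv[Unit].end, ack: select{ok: μX.…, err: μX.…}}
[3] select retry  ok  residual = offer{done: μX.…, more: μX.…, ack: μX.…}
[4] offer more  ok  residual = μX.…
τ conforms to S (length 4)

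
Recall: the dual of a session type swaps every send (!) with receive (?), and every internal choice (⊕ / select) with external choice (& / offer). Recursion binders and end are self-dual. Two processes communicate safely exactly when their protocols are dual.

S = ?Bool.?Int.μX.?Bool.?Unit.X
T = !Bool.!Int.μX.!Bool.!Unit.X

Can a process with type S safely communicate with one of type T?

YES

?Bool vs !Bool  ✓
  ?Int vs !Int  ✓
    μX vs μX  ✓ (rec unchanged)
      ?Bool vs !Bool  ✓
        ?Unit vs !Unit  ✓
          X vs X  ✓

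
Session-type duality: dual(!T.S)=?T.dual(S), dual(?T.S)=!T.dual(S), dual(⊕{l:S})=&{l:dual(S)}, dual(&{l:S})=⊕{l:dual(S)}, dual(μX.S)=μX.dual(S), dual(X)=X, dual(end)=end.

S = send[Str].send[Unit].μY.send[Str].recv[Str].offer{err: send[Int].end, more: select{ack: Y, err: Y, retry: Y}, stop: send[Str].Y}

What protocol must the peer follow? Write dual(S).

recv[Str].recv[Unit].μY.recv[Str].send[Str].select{err: recv[Int].end, more: offer{ack: Y, err: Y, retry: Y}, stop: recv[Str].Y}

send[Str] = recv[Str]
  send[Unit] = recv[Unit]
    μY = μY  (rec unchanged)
      send[Str] = recv[Str]
        recv[Str] = send[Str]
          offer{err,more,stop} = select{err,more,stop}  (&→⊕)
            case err:
              send[Int] = recv[Int]
                end self-dual
            case more:
              select{ack,err,retry} = offer{ack,err,retry}  (⊕→&)
                case ack:
                  Y self-dual
                case err:
                  Y self-dual
                case retry:
                  Y self-dual
            case stop:
              send[Str] = recv[Str]
                Y self-dual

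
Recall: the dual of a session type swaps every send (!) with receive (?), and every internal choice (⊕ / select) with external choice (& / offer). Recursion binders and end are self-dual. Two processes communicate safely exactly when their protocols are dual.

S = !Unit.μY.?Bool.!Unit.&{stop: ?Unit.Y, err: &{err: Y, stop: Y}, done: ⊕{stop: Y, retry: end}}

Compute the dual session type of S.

?Unit.μY.!Bool.?Unit.⊕{stop: !Unit.Y, err: ⊕{err: Y, stop: Y}, done: &{stop: Y, retry: end}}

!Unit = ?Unit
  μY = μY  (rec unchanged)
    ?Bool = !Bool
      !Unit = ?Unit
        &{stop,err,done} = ⊕{stop,err,done}  (external→internal)
          [stop]
            ?Unit = !Unit
              Y self-dual
          [err]
            &{err,stop} = ⊕{err,stop}  (external→internal)
              [err]
                Y self-dual
              [stop]
                Y self-dual
          [done]
            ⊕{stop,retry} = &{stop,retry}  (select→offer)
              [stop]
                Y self-dual
              [retry]
                end self-dual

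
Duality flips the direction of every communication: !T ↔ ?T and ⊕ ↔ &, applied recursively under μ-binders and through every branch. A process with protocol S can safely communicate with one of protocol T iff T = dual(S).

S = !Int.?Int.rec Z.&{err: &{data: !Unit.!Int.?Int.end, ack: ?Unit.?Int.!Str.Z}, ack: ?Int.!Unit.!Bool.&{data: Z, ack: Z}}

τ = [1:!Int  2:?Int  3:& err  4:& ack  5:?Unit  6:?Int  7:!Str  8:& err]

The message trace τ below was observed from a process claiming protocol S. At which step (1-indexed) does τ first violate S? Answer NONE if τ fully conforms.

NONE

@1 !Int  match  residual = ?Int.rec Z.…
@2 ?Int  match  residual = rec Z.…
@3 & err  match  residual = &{data: !Unit.!Int.?Int.end, ack: ?Unit.?Int.!Str.rec Z.…}
@4 & ack  match  residual = ?Unit.?Int.!Str.rec Z.…
@5 ?Unit  match  residual = ?Int.!Str.rec Z.…
@6 ?Int  match  residual = !Str.rec Z.…
@7 !Str  match  residual = rec Z.…
@8 & err  match  residual = &{data: !Unit.!Int.?Int.end, ack: ?Unit.?Int.!Str.rec Z.…}
τ conforms to S (length 8)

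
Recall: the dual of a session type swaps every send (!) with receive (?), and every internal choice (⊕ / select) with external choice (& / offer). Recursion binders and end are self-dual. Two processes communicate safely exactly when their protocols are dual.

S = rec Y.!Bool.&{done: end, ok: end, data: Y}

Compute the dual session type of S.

rec Y ↦ rec Y  (rec unchanged)
  !Bool ↦ ?Bool
    &{done,ok,data} ↦ +{done,ok,data}  (&→⊕)
      [done]
        dual(end) = end
      [ok]
        dual(end) = end
      [data]
        dual(Y) = Y

rec Y.?Bool.+{done: end, ok: end, data: Y}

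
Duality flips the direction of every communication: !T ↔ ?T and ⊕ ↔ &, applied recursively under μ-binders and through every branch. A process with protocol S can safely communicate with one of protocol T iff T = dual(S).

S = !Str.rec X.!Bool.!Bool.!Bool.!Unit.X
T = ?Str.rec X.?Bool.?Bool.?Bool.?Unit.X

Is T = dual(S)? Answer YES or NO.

!Str | ?Str  match
  rec X | rec X  match (rec unchanged)
    !Bool | ?Bool  match
      !Bool | ?Bool  match
        !Bool | ?Bool  match
          !Unit | ?Unit  match
            X | X  match

YES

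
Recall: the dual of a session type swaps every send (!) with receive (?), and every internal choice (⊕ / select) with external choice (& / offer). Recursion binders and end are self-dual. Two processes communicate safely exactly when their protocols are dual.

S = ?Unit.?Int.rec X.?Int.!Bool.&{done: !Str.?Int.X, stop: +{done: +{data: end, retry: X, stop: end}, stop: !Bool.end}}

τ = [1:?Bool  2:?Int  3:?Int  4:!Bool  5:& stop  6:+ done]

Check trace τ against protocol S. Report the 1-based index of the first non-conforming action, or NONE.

@1 got ?Bool, protocol expects ?Unit  ✗

1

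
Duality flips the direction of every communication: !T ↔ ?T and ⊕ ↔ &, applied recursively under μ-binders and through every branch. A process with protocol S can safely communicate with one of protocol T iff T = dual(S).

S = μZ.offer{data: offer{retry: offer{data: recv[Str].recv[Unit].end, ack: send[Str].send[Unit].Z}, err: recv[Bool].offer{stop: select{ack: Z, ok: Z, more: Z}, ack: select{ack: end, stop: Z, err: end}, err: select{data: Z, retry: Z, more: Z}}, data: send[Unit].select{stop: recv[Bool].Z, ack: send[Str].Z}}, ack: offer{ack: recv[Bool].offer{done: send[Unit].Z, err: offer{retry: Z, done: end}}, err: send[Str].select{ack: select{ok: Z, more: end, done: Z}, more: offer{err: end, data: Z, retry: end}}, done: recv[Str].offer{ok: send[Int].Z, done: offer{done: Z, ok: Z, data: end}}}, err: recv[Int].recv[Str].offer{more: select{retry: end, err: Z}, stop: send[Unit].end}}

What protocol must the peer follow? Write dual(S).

μZ.select{data: select{retry: select{data: send[Str].send[Unit].end, ack: recv[Str].recv[Unit].Z}, err: send[Bool].select{stop: offer{ack: Z, ok: Z, more: Z}, ack: offer{ack: end, stop: Z, err: end}, err: offer{data: Z, retry: Z, more: Z}}, data: recv[Unit].offer{stop: send[Bool].Z, ack: recv[Str].Z}}, ack: select{ack: send[Bool].select{done: recv[Unit].Z, err: select{retry: Z, done: end}}, err: recv[Str].offer{ack: offer{ok: Z, more: end, done: Z}, more: select{err: end, data: Z, retry: end}}, done: send[Str].select{ok: recv[Int].Z, done: select{done: Z, ok: Z, data: end}}}, err: send[Int].send[Str].select{more: offer{retry: end, err: Z}, stop: recv[Unit].end}}

μZ = μZ  (μ self-dual)
  offer{data,ack,err} = select{data,ack,err}  (&→⊕)
    [data]
      offer{retry,err,data} = select{retry,err,data}  (&→⊕)
        [retry]
          offer{data,ack} = select{data,ack}  (&→⊕)
            [data]
              recv[Str] = send[Str]
                recv[Unit] = send[Unit]
                  dual(end) = end
            [ack]
              send[Str] = recv[Str]
                send[Unit] = recv[Unit]
                  dual(Z) = Z
        [err]
          recv[Bool] = send[Bool]
            offer{stop,ack,err} = select{stop,ack,err}  (&→⊕)
              [stop]
                select{ack,ok,more} = offer{ack,ok,more}  (select→offer)
                  [ack]
                    dual(Z) = Z
                  [ok]
                    dual(Z) = Z
                  [more]
                    dual(Z) = Z
              [ack]
                select{ack,stop,err} = offer{ack,stop,err}  (select→offer)
                  [ack]
                    dual(end) = end
                  [stop]
                    dual(Z) = Z
                  [err]
                    dual(end) = end
              [err]
                select{data,retry,more} = offer{data,retry,more}  (select→offer)
                  [data]
                    dual(Z) = Z
                  [retry]
                    dual(Z) = Z
                  [more]
                    dual(Z) = Z
        [data]
          send[Unit] = recv[Unit]
            select{stop,ack} = offer{stop,ack}  (select→offer)
              [stop]
                recv[Bool] = send[Bool]
                  dual(Z) = Z
              [ack]
                send[Str] = recv[Str]
                  dual(Z) = Z
    [ack]
      offer{ack,err,done} = select{ack,err,done}  (&→⊕)
        [ack]
          recv[Bool] = send[Bool]
            offer{done,err} = select{done,err}  (&→⊕)
              [done]
                send[Unit] = recv[Unit]
                  dual(Z) = Z
              [err]
                offer{retry,done} = select{retry,done}  (&→⊕)
                  [retry]
                    dual(Z) = Z
                  [done]
                    dual(end) = end
        [err]
          send[Str] = recv[Str]
            select{ack,more} = offer{ack,more}  (select→offer)
              [ack]
                select{ok,more,done} = offer{ok,more,done}  (select→offer)
                  [ok]
                    dual(Z) = Z
                  [more]
                    dual(end) = end
                  [done]
                    dual(Z) = Z
              [more]
                offer{err,data,retry} = select{err,data,retry}  (&→⊕)
                  [err]
                    dual(end) = end
                  [data]
                    dual(Z) = Z
                  [retry]
                    dual(end) = end
        [done]
          recv[Str] = send[Str]
            offer{ok,done} = select{ok,done}  (&→⊕)
              [ok]
                send[Int] = recv[Int]
                  dual(Z) = Z
              [done]
                offer{done,ok,data} = select{done,ok,data}  (&→⊕)
                  [done]
                    dual(Z) = Z
                  [ok]
                    dual(Z) = Z
                  [data]
                    dual(end) = end
    [err]
      recv[Int] = send[Int]
        recv[Str] = send[Str]
          offer{more,stop} = select{more,stop}  (&→⊕)
            [more]
              select{retry,err} = offer{retry,err}  (select→offer)
                [retry]
                  dual(end) = end
                [err]
                  dual(Z) = Z
            [stop]
              send[Unit] = recv[Unit]
                dual(end) = end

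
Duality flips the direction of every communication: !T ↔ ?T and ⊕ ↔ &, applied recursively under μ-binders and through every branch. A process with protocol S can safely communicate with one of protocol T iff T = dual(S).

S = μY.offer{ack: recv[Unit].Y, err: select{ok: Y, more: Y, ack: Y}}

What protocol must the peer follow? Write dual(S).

μY.select{ack: send[Unit].Y, err: offer{ok: Y, more: Y, ack: Y}}

μY ↦ μY  (binder kept)
  offer{ack,err} ↦ select{ack,err}  (&→⊕)
    case ack:
      recv[Unit] ↦ send[Unit]
        dual(Y) = Y
    case err:
      select{ok,more,ack} ↦ offer{ok,more,ack}  (⊕→&)
        case ok:
          dual(Y) = Y
        case more:
          dual(Y) = Y
        case ack:
          dual(Y) = Y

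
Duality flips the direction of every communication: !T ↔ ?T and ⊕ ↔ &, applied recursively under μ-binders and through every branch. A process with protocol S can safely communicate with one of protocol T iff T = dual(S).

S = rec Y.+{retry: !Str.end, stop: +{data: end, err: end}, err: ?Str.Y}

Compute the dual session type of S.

rec Y.&{retry: ?Str.end, stop: &{data: end, err: end}, err: !Str.Y}

rec Y ↦ rec Y  (rec unchanged)
  +{retry,stop,err} ↦ &{retry,stop,err}  (⊕→&)
    [retry]
      !Str ↦ ?Str
        end self-dual
    [stop]
      +{data,err} ↦ &{data,err}  (⊕→&)
        [data]
          end self-dual
        [err]
          end self-dual
    [err]
      ?Str ↦ !Str
        Y self-dual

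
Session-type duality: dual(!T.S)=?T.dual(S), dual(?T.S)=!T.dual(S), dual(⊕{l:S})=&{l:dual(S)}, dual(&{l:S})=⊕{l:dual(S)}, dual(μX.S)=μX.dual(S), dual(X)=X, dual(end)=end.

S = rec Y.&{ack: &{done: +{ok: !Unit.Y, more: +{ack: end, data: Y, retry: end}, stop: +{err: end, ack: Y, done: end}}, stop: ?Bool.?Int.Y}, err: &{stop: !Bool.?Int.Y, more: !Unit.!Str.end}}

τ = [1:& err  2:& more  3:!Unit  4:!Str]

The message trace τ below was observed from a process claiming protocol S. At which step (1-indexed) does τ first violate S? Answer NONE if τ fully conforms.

NONE

step 1: & err  match  residual = &{stop: !Bool.?Int.rec Y.…, more: !Unit.!Str.end}
step 2: & more  match  residual = !Unit.!Str.end
step 3: !Unit  match  residual = !Str.end
step 4: !Str  match  residual = end
all 4 steps conform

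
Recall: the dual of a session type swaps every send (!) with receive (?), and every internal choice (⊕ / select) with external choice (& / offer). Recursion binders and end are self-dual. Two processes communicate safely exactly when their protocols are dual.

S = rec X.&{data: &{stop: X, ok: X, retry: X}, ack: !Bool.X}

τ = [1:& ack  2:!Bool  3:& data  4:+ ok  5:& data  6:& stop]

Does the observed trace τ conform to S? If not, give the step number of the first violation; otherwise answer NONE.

4

@1 & ack  ok  residual = !Bool.rec X.…
@2 !Bool  ok  residual = rec X.…
@3 & data  ok  residual = &{stop: rec X.…, ok: rec X.…, retry: rec X.…}
@4 got + ok, protocol expects & stop or & ok or & retry  ✗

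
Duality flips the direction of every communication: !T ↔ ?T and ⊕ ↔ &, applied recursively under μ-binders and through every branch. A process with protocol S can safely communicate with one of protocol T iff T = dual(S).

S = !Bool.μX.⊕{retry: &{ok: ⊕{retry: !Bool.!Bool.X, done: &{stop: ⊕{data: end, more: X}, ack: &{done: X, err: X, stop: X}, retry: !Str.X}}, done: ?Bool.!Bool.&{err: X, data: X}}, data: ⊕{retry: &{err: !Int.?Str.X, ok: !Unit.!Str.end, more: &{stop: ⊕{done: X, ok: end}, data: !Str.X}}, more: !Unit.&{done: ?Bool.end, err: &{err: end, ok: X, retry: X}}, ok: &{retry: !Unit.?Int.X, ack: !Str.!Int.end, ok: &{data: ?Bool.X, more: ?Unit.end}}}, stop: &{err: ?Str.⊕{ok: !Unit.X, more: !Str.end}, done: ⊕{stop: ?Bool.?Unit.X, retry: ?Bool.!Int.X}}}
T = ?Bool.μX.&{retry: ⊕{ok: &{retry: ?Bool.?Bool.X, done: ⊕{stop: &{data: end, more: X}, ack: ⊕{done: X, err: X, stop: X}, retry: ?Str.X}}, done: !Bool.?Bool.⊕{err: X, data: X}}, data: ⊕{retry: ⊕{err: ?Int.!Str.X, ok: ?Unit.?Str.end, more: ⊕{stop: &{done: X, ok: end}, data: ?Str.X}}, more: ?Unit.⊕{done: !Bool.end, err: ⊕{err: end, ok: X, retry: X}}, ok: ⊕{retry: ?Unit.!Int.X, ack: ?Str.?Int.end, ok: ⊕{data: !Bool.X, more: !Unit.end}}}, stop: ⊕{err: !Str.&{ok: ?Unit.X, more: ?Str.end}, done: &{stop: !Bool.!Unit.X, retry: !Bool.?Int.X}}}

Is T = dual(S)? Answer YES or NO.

!Bool vs ?Bool  ✓
  μX vs μX  ✓ (μ self-dual)
    ⊕{retry,data,stop} vs &{retry,data,stop}  ✓ same labels
      [retry]
        &{ok,done} vs ⊕{ok,done}  ✓ same labels
          [ok]
            ⊕{retry,done} vs &{retry,done}  ✓ same labels
              [retry]
                !Bool vs ?Bool  ✓
                  !Bool vs ?Bool  ✓
                    X vs X  ✓
              [done]
                &{stop,ack,retry} vs ⊕{stop,ack,retry}  ✓ same labels
                  [stop]
                    ⊕{data,more} vs &{data,more}  ✓ same labels
                      [data]
                        end vs end  ✓
                      [more]
                        X vs X  ✓
                  [ack]
                    &{done,err,stop} vs ⊕{done,err,stop}  ✓ same labels
                      [done]
                        X vs X  ✓
                      [err]
                        X vs X  ✓
                      [stop]
                        X vs X  ✓
                  [retry]
                    !Str vs ?Str  ✓
                      X vs X  ✓
          [done]
            ?Bool vs !Bool  ✓
              !Bool vs ?Bool  ✓
                &{err,data} vs ⊕{err,data}  ✓ same labels
                  [err]
                    X vs X  ✓
                  [data]
                    X vs X  ✓
      [data]
        ⊕{retry,more,ok} vs ⊕{retry,more,ok}  ✗ choice polarity not flipped — not dual

NO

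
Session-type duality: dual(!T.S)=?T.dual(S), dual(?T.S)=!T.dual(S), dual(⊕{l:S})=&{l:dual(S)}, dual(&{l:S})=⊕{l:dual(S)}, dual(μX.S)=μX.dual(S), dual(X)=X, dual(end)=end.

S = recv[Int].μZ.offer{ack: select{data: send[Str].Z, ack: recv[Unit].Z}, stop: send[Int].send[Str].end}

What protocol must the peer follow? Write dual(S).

send[Int].μZ.select{ack: offer{data: recv[Str].Z, ack: send[Unit].Z}, stop: recv[Int].recv[Str].end}

recv[Int] ↦ send[Int]
  μZ ↦ μZ  (binder kept)
    offer{ack,stop} ↦ select{ack,stop}  (offer→select)
      [ack]
        select{data,ack} ↦ offer{data,ack}  (⊕→&)
          [data]
            send[Str] ↦ recv[Str]
              Z self-dual
          [ack]
            recv[Unit] ↦ send[Unit]
              Z self-dual
      [stop]
        send[Int] ↦ recv[Int]
          send[Str] ↦ recv[Str]
            end self-dual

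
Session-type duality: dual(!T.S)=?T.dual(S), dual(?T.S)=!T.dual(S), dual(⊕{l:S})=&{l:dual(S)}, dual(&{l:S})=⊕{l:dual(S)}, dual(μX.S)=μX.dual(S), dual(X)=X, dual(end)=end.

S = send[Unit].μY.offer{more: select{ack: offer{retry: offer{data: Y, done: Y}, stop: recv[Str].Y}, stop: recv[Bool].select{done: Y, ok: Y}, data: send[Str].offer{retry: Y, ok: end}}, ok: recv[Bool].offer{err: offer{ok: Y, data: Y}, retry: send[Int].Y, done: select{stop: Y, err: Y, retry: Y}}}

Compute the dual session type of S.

send[Unit] ↦ recv[Unit]
  μY ↦ μY  (binder kept)
    offer{more,ok} ↦ select{more,ok}  (offer→select)
      case more:
        select{ack,stop,data} ↦ offer{ack,stop,data}  (internal→external)
          case ack:
            offer{retry,stop} ↦ select{retry,stop}  (offer→select)
              case retry:
                offer{data,done} ↦ select{data,done}  (offer→select)
                  case data:
                    dual(Y) = Y
                  case done:
                    dual(Y) = Y
              case stop:
                recv[Str] ↦ send[Str]
                  dual(Y) = Y
          case stop:
            recv[Bool] ↦ send[Bool]
              select{done,ok} ↦ offer{done,ok}  (internal→external)
                case done:
                  dual(Y) = Y
                case ok:
                  dual(Y) = Y
          case data:
            send[Str] ↦ recv[Str]
              offer{retry,ok} ↦ select{retry,ok}  (offer→select)
                case retry:
                  dual(Y) = Y
                case ok:
                  dual(end) = end
      case ok:
        recv[Bool] ↦ send[Bool]
          offer{err,retry,done} ↦ select{err,retry,done}  (offer→select)
            case err:
              offer{ok,data} ↦ select{ok,data}  (offer→select)
                case ok:
                  dual(Y) = Y
                case data:
                  dual(Y) = Y
            case retry:
              send[Int] ↦ recv[Int]
                dual(Y) = Y
            case done:
              select{stop,err,retry} ↦ offer{stop,err,retry}  (internal→external)
                case stop:
                  dual(Y) = Y
                case err:
                  dual(Y) = Y
                case retry:
                  dual(Y) = Y

recv[Unit].μY.select{more: offer{ack: select{retry: select{data: Y, done: Y}, stop: send[Str].Y}, stop: send[Bool].offer{done: Y, ok: Y}, data: recv[Str].select{retry: Y, ok: end}}, ok: send[Bool].select{err: select{ok: Y, data: Y}, retry: recv[Int].Y, done: offer{stop: Y, err: Y, retry: Y}}}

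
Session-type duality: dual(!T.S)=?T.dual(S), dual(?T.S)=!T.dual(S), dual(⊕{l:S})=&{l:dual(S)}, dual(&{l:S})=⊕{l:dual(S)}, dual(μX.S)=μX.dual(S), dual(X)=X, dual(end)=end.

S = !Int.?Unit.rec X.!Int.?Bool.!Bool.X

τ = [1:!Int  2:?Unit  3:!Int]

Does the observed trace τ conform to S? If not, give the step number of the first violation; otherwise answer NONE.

[1] !Int  match  now at ?Unit.rec X.…
[2] ?Unit  match  now at rec X.…
[3] !Int  match  now at ?Bool.!Bool.rec X.…
τ conforms to S (length 3)

NONE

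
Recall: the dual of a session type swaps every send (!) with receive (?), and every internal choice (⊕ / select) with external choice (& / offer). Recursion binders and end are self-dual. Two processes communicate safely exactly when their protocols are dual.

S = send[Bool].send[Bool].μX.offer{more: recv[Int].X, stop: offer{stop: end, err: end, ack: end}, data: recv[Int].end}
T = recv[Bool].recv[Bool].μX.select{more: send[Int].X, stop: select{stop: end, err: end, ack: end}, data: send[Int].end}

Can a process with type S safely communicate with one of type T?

YES

send[Bool] | recv[Bool]  match
  send[Bool] | recv[Bool]  match
    μX | μX  match (rec unchanged)
      offer{more,stop,data} | select{more,stop,data}  match label sets agree
        case more:
          recv[Int] | send[Int]  match
            X | X  match
        case stop:
          offer{stop,err,ack} | select{stop,err,ack}  match label sets agree
            case stop:
              end | end  match
            case err:
              end | end  match
            case ack:
              end | end  match
        case data:
          recv[Int] | send[Int]  match
            end | end  match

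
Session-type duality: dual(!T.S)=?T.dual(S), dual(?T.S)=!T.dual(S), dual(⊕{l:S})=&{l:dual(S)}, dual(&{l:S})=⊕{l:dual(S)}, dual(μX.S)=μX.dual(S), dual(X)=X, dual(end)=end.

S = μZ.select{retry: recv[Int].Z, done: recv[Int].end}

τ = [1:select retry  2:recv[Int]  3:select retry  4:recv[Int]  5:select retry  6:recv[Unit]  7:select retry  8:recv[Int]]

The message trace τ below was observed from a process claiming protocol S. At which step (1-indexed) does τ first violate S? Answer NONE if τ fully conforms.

6

[1] select retry  ok  state: recv[Int].μZ.…
[2] recv[Int]  ok  state: μZ.…
[3] select retry  ok  state: recv[Int].μZ.…
[4] recv[Int]  ok  state: μZ.…
[5] select retry  ok  state: recv[Int].μZ.…
[6] got recv[Unit], protocol expects recv[Int]  ✗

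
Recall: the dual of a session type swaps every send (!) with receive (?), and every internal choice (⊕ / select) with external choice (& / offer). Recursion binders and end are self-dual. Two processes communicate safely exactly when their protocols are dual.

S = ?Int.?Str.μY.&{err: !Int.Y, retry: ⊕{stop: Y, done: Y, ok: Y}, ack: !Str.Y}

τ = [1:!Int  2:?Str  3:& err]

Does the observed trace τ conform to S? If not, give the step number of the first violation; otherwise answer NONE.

1

step 1: got !Int, protocol expects ?Int  ✗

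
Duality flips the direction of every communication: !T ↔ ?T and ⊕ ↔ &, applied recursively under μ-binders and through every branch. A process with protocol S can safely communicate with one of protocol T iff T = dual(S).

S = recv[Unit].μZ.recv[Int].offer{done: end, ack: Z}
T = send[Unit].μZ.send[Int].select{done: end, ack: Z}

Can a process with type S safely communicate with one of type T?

YES

recv[Unit] | send[Unit]  ok
  μZ | μZ  ok (binder kept)
    recv[Int] | send[Int]  ok
      offer{done,ack} | select{done,ack}  ok label sets agree
        [done]
          end | end  ok
        [ack]
          Z | Z  ok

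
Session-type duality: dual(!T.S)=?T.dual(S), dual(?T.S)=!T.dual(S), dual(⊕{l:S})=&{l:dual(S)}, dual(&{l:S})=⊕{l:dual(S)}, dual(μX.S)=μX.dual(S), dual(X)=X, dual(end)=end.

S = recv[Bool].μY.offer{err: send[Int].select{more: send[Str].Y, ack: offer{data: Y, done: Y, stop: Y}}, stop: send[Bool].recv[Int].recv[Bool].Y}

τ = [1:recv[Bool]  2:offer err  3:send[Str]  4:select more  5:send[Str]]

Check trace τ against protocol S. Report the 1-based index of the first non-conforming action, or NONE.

3

step 1: recv[Bool]  ok  state: μY.…
step 2: offer err  ok  state: send[Int].select{more: send[Str].μY.…, ack: offer{data: μY.…, done: μY.…, stop: μY.…}}
step 3: got send[Str], protocol expects send[Int]  ✗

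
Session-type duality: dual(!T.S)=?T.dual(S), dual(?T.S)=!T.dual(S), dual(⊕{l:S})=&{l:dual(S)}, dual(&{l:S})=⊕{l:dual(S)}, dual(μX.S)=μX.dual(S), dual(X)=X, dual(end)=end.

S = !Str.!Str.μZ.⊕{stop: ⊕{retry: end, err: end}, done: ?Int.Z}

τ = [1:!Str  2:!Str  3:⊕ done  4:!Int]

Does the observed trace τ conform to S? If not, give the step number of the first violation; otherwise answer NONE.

step 1: !Str  match  cont: !Str.μZ.…
step 2: !Str  match  cont: μZ.…
step 3: ⊕ done  match  cont: ?Int.μZ.…
step 4: got !Int, protocol expects ?Int  ✗

4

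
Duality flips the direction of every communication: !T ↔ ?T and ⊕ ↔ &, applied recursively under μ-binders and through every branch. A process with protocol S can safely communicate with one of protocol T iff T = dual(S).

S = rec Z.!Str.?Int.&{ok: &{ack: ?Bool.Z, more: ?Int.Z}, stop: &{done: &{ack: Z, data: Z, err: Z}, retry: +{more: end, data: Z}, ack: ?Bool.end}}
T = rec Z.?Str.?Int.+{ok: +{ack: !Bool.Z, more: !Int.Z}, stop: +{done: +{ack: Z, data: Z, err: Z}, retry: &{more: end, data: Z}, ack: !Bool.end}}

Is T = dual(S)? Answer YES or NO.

rec Z | rec Z  ✓ (rec unchanged)
  !Str | ?Str  ✓
    ?Int | ?Int  ✗ same direction on both sides — not dual

NO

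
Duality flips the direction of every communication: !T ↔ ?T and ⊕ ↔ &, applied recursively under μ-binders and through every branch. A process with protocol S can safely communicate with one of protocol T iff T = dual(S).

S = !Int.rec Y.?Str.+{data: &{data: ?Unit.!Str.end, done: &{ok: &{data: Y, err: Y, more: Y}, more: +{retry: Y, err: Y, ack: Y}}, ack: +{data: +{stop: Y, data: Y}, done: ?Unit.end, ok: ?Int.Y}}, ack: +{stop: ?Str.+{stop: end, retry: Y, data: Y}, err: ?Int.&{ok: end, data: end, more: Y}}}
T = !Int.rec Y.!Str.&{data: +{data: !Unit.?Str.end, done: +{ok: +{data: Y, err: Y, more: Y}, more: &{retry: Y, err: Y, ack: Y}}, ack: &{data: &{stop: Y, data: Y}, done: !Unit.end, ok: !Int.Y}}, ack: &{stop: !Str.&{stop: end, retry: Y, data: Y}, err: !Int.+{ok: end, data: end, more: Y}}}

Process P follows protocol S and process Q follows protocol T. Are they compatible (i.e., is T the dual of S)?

NO

!Int ‖ !Int  ✗ same direction on both sides — not dual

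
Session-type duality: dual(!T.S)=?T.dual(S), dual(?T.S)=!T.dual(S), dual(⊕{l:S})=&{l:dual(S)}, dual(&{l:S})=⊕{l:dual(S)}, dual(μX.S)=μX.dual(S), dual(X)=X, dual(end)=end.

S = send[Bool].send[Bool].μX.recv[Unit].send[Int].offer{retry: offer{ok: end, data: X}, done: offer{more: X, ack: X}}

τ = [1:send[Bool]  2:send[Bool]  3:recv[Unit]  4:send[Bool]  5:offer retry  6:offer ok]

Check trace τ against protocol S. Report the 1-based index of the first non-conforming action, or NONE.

[1] send[Bool]  ✓  cont: send[Bool].μX.…
[2] send[Bool]  ✓  cont: μX.…
[3] recv[Unit]  ✓  cont: send[Int].offer{retry: offer{ok: end, data: μX.…}, done: offer{more: μX.…, ack: μX.…}}
[4] got send[Bool], protocol expects send[Int]  ✗

4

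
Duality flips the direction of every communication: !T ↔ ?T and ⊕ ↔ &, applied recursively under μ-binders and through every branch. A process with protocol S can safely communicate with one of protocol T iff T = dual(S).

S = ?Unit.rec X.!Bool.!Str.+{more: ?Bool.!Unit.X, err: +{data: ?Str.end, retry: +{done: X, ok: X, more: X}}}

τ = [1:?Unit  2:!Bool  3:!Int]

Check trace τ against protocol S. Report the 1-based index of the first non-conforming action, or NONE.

3

[1] ?Unit  match  state: rec X.…
[2] !Bool  match  state: !Str.+{more: ?Bool.!Unit.rec X.…, err: +{data: ?Str.end, retry: +{done: rec X.…, ok: rec X.…, more: rec X.…}}}
[3] got !Int, protocol expects !Str  ✗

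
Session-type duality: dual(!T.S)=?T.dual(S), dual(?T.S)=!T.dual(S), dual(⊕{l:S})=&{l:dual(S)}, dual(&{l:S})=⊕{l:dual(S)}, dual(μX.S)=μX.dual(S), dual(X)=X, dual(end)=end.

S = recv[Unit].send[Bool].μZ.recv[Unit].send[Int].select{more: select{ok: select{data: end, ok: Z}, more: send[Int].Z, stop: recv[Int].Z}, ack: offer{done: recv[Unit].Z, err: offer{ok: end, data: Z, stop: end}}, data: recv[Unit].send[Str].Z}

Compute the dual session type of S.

send[Unit].recv[Bool].μZ.send[Unit].recv[Int].offer{more: offer{ok: offer{data: end, ok: Z}, more: recv[Int].Z, stop: send[Int].Z}, ack: select{done: send[Unit].Z, err: select{ok: end, data: Z, stop: end}}, data: send[Unit].recv[Str].Z}

recv[Unit] → send[Unit]
  send[Bool] → recv[Bool]
    μZ → μZ  (μ self-dual)
      recv[Unit] → send[Unit]
        send[Int] → recv[Int]
          select{more,ack,data} → offer{more,ack,data}  (internal→external)
            [more]
              select{ok,more,stop} → offer{ok,more,stop}  (internal→external)
                [ok]
                  select{data,ok} → offer{data,ok}  (internal→external)
                    [data]
                      dual(end) = end
                    [ok]
                      dual(Z) = Z
                [more]
                  send[Int] → recv[Int]
                    dual(Z) = Z
                [stop]
                  recv[Int] → send[Int]
                    dual(Z) = Z
            [ack]
              offer{done,err} → select{done,err}  (&→⊕)
                [done]
                  recv[Unit] → send[Unit]
                    dual(Z) = Z
                [err]
                  offer{ok,data,stop} → select{ok,data,stop}  (&→⊕)
                    [ok]
                      dual(end) = end
                    [data]
                      dual(Z) = Z
                    [stop]
                      dual(end) = end
            [data]
              recv[Unit] → send[Unit]
                send[Str] → recv[Str]
                  dual(Z) = Z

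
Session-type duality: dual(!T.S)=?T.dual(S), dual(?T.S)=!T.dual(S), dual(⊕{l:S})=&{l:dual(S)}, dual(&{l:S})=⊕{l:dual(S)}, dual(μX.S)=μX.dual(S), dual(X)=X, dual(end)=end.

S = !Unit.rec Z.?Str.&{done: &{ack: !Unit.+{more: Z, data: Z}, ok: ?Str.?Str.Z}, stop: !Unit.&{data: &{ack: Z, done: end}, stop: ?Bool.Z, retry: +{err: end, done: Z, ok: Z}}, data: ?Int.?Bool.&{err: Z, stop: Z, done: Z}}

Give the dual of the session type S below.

?Unit.rec Z.!Str.+{done: +{ack: ?Unit.&{more: Z, data: Z}, ok: !Str.!Str.Z}, stop: ?Unit.+{data: +{ack: Z, done: end}, stop: !Bool.Z, retry: &{err: end, done: Z, ok: Z}}, data: !Int.!Bool.+{err: Z, stop: Z, done: Z}}

!Unit → ?Unit
  rec Z → rec Z  (binder kept)
    ?Str → !Str
      &{done,stop,data} → +{done,stop,data}  (&→⊕)
        case done:
          &{ack,ok} → +{ack,ok}  (&→⊕)
            case ack:
              !Unit → ?Unit
                +{more,data} → &{more,data}  (internal→external)
                  case more:
                    dual(Z) = Z
                  case data:
                    dual(Z) = Z
            case ok:
              ?Str → !Str
                ?Str → !Str
                  dual(Z) = Z
        case stop:
          !Unit → ?Unit
            &{data,stop,retry} → +{data,stop,retry}  (&→⊕)
              case data:
                &{ack,done} → +{ack,done}  (&→⊕)
                  case ack:
                    dual(Z) = Z
                  case done:
                    dual(end) = end
              case stop:
                ?Bool → !Bool
                  dual(Z) = Z
              case retry:
                +{err,done,ok} → &{err,done,ok}  (internal→external)
                  case err:
                    dual(end) = end
                  case done:
                    dual(Z) = Z
                  case ok:
                    dual(Z) = Z
        case data:
          ?Int → !Int
            ?Bool → !Bool
              &{err,stop,done} → +{err,stop,done}  (&→⊕)
                case err:
                  dual(Z) = Z
                case stop:
                  dual(Z) = Z
                case done:
                  dual(Z) = Z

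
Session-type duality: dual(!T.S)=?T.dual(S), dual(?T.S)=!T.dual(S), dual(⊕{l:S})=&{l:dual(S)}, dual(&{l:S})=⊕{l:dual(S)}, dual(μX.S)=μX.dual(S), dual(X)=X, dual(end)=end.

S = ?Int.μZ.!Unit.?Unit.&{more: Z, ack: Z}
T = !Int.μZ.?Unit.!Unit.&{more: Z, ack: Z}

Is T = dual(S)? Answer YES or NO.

NO

?Int | !Int  ok
  μZ | μZ  ok (binder kept)
    !Unit | ?Unit  ok
      ?Unit | !Unit  ok
        &{more,ack} | &{more,ack}  ✗ choice polarity not flipped — not dual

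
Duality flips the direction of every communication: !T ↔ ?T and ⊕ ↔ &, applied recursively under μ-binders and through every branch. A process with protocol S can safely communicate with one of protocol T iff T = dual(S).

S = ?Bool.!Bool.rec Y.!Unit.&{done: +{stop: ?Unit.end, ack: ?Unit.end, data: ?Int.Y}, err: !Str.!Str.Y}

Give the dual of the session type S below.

!Bool.?Bool.rec Y.?Unit.+{done: &{stop: !Unit.end, ack: !Unit.end, data: !Int.Y}, err: ?Str.?Str.Y}

?Bool → !Bool
  !Bool → ?Bool
    rec Y → rec Y  (binder kept)
      !Unit → ?Unit
        &{done,err} → +{done,err}  (external→internal)
          • done:
            +{stop,ack,data} → &{stop,ack,data}  (internal→external)
              • stop:
                ?Unit → !Unit
                  dual(end) = end
              • ack:
                ?Unit → !Unit
                  dual(end) = end
              • data:
                ?Int → !Int
                  dual(Y) = Y
          • err:
            !Str → ?Str
              !Str → ?Str
                dual(Y) = Y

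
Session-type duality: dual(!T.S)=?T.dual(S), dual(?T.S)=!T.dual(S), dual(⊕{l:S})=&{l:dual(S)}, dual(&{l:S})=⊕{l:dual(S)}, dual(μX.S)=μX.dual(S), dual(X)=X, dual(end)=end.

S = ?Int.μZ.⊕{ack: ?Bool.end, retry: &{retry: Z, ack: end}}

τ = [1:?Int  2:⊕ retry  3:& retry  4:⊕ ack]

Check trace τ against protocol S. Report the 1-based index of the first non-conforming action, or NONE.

NONE

[1] ?Int  ok  now at μZ.…
[2] ⊕ retry  ok  now at &{retry: μZ.…, ack: end}
[3] & retry  ok  now at μZ.…
[4] ⊕ ack  ok  now at ?Bool.end
trace exhausted — no violation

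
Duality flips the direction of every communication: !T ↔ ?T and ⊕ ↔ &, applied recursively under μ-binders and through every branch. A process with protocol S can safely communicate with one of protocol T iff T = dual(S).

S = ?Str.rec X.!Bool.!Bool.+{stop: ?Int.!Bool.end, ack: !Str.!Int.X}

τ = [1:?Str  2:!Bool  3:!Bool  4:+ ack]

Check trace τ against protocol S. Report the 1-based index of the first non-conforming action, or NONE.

step 1: ?Str  ✓  state: rec X.…
step 2: !Bool  ✓  state: !Bool.+{stop: ?Int.!Bool.end, ack: !Str.!Int.rec X.…}
step 3: !Bool  ✓  state: +{stop: ?Int.!Bool.end, ack: !Str.!Int.rec X.…}
step 4: + ack  ✓  state: !Str.!Int.rec X.…
τ conforms to S (length 4)

NONE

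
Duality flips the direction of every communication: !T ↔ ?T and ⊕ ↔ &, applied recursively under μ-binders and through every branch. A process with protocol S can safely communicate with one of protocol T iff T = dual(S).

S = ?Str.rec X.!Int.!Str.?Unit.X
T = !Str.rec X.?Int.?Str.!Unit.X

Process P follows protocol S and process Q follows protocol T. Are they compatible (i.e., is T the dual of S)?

?Str | !Str  ok
  rec X | rec X  ok (binder kept)
    !Int | ?Int  ok
      !Str | ?Str  ok
        ?Unit | !Unit  ok
          X | X  ok

YES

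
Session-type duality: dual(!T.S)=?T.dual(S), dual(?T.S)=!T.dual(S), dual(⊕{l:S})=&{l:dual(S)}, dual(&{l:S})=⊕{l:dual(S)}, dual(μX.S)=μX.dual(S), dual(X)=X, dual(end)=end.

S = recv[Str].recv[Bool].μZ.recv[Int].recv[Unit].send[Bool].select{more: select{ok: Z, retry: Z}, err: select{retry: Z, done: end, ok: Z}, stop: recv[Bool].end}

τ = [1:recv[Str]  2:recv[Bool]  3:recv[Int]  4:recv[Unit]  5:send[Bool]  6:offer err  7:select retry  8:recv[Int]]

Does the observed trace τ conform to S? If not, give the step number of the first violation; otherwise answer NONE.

6

step 1: recv[Str]  ✓  now at recv[Bool].μZ.…
step 2: recv[Bool]  ✓  now at μZ.…
step 3: recv[Int]  ✓  now at recv[Unit].send[Bool].select{more: select{ok: μZ.…, retry: μZ.…}, err: select{retry: μZ.…, done: end, ok: μZ.…}, stop: recv[Bool].end}
step 4: recv[Unit]  ✓  now at send[Bool].select{more: select{ok: μZ.…, retry: μZ.…}, err: select{retry: μZ.…, done: end, ok: μZ.…}, stop: recv[Bool].end}
step 5: send[Bool]  ✓  now at select{more: select{ok: μZ.…, retry: μZ.…}, err: select{retry: μZ.…, done: end, ok: μZ.…}, stop: recv[Bool].end}
step 6: got offer err, protocol expects select more or select err or select stop  ✗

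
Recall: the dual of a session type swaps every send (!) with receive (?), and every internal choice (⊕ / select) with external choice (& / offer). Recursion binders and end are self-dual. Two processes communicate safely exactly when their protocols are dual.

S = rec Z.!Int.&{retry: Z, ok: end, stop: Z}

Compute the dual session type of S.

rec Z → rec Z  (rec unchanged)
  !Int → ?Int
    &{retry,ok,stop} → +{retry,ok,stop}  (&→⊕)
      • retry:
        Z self-dual
      • ok:
        end self-dual
      • stop:
        Z self-dual

rec Z.?Int.+{retry: Z, ok: end, stop: Z}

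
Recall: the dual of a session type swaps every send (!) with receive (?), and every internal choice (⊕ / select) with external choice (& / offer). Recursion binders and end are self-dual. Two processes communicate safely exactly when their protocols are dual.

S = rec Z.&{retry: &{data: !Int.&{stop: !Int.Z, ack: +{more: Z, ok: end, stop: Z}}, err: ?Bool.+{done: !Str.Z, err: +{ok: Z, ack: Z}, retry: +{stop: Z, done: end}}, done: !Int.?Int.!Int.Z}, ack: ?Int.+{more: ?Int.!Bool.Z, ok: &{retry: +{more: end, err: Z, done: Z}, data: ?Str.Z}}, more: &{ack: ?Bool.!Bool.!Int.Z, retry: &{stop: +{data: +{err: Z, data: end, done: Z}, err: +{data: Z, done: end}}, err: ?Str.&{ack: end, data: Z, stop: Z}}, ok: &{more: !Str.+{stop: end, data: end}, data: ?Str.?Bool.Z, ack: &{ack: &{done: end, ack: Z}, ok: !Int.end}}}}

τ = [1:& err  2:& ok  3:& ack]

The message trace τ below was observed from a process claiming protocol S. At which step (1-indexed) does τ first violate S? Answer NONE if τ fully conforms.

@1 got & err, protocol expects & retry or & ack or & more  ✗

1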